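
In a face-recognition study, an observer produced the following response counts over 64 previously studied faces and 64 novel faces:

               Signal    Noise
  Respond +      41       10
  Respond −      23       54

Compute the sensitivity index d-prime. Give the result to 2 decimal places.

H = 41/64 = 0.6406
FA = 10/64 = 0.1562
z(0.6406) = 0.360, z(0.1562) = -1.010
d' = z(H) − z(FA) = 0.360 − (-1.010) = 1.370

d-prime = 1.37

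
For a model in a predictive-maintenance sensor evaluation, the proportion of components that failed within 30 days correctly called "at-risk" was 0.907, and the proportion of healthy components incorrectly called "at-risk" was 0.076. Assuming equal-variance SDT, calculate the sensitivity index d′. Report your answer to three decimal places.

z(H) = z(0.907) = 1.3225
z(FA) = z(0.076) = -1.4325
d' = z(H) − z(FA) = 1.3225 − (-1.4325) = 2.7550

d′ = 2.755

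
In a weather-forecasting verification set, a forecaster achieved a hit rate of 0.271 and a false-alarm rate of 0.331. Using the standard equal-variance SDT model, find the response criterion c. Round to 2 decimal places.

Φ⁻¹(H) = Φ⁻¹(0.271) = -0.6098
Φ⁻¹(FA) = Φ⁻¹(0.331) = -0.4372
c = −½·[z(H) + z(FA)] = −0.5 × (-0.6098 + (-0.4372)) = 0.5235
c > 0: the forecaster has a conservative response bias.

c = 0.52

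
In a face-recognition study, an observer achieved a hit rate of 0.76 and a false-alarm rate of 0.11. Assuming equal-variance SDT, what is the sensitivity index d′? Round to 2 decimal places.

d′ = 1.93

z(H) = z(0.76) = 0.7063
z(FA) = z(0.11) = -1.2265
d' = z(H) − z(FA) = 0.7063 − (-1.2265) = 1.9328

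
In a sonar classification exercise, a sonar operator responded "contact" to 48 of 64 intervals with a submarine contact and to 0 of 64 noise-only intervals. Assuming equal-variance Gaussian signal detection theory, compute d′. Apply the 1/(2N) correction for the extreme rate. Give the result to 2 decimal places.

The false-alarm rate is 0/64 = 0, so apply the 1/(2N) correction: FA → 1/(2·64) = 0.00781.
z(H) = z(0.75000) = 0.674
z(FA) = z(0.00781) = -2.418
d' = 0.674 − (-2.418) = 3.092

d′ = 3.09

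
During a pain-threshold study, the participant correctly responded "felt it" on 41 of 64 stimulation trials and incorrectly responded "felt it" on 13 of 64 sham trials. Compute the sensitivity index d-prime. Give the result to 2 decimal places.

H = 41/64 = 0.6406
FA = 13/64 = 0.2031
z(H) = z(0.6406) = 0.360
z(FA) = z(0.2031) = -0.831
d' = z(H) − z(FA) = 0.360 − (-0.831) = 1.191

d-prime = 1.19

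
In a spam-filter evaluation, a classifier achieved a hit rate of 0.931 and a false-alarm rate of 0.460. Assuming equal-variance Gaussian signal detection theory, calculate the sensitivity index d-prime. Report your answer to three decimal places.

d-prime = 1.584

z(H) = 1.4833
z(FA) = -0.1004
d' = z(H) − z(FA) = 1.4833 − (-0.1004) = 1.5837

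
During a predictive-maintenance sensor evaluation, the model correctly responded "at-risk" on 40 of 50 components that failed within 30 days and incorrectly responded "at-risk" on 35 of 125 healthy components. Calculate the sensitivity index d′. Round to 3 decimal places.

d′ = 1.424

H = 40/50 = 0.8000
FA = 35/125 = 0.2800
z(H) = z(0.8000) = 0.8416
z(FA) = z(0.2800) = -0.5828
d' = z(H) − z(FA) = 0.8416 − (-0.5828) = 1.4244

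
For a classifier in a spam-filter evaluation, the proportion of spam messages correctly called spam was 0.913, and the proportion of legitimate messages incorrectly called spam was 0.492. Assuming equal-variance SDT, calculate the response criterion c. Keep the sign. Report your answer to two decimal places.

Φ⁻¹(H) = Φ⁻¹(0.913) = 1.359
Φ⁻¹(FA) = Φ⁻¹(0.492) = -0.020
c = −½·[z(H) + z(FA)] = −0.5 × (1.359 + (-0.020)) = -0.6695
c < 0: the classifier has a liberal response bias.

c = -0.67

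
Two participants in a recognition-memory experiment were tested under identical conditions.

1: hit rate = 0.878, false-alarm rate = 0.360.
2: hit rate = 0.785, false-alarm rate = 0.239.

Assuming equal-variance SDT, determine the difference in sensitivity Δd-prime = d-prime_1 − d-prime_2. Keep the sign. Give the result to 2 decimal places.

Δd-prime = 0.02

1: z(0.878) = 1.165, z(0.360) = -0.358, d' = 1.523
2: z(0.785) = 0.789, z(0.239) = -0.710, d' = 1.499
Δd' = d'_1 − d'_2 = 1.523 − 1.499 = 0.024
1 has the higher sensitivity.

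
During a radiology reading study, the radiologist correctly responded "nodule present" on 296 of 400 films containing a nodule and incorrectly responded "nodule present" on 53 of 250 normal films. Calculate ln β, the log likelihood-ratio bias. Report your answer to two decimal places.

ln β = 0.11

H = 296/400 = 0.7400
FA = 53/250 = 0.2120
Φ⁻¹(0.7400) = 0.643, Φ⁻¹(0.2120) = -0.800
ln β = −½·[z(H)² − z(FA)²] = −0.5 × (0.413 − 0.640) = 0.1135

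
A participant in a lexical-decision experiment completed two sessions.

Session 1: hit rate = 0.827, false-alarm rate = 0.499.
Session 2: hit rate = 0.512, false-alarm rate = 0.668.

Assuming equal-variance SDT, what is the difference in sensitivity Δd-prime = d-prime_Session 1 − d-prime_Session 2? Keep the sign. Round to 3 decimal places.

Δd-prime = 1.349

Session 1: z(0.827) = 0.9424, z(0.499) = -0.0025, d' = 0.9449
Session 2: z(0.512) = 0.0301, z(0.668) = 0.4344, d' = -0.4043
Δd' = d'_Session 1 − d'_Session 2 = 0.9449 − (-0.4043) = 1.3492
Session 1 has the higher sensitivity.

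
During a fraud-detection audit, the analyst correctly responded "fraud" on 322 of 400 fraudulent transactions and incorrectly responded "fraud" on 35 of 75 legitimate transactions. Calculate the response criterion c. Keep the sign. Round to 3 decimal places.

c = -0.388

H = 322/400 = 0.8050
FA = 35/75 = 0.4667
Φ⁻¹(H) = Φ⁻¹(0.8050) = 0.8596
Φ⁻¹(FA) = Φ⁻¹(0.4667) = -0.0836
c = −½·[z(H) + z(FA)] = −0.5 × (0.8596 + (-0.0836)) = -0.3880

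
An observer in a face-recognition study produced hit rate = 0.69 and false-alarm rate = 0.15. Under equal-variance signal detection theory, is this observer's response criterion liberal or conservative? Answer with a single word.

conservative

z(H) = 0.496, z(FA) = -1.036
c = −½·(z(H) + z(FA)) = 0.270
c > 0 → conservative criterion (biased toward responding “no”).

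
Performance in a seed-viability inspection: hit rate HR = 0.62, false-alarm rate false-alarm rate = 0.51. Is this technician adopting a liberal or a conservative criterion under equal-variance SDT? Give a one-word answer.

z(H) = 0.305, z(FA) = 0.025
c = −½·(z(H) + z(FA)) = -0.165
c < 0 → liberal criterion (biased toward responding “yes”).

liberal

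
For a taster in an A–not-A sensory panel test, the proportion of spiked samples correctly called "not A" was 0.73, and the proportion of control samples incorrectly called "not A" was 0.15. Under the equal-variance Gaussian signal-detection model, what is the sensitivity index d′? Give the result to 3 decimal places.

d′ = 1.649

z(H) = 0.6128
z(FA) = -1.0364
d' = z(H) − z(FA) = 0.6128 − (-1.0364) = 1.6492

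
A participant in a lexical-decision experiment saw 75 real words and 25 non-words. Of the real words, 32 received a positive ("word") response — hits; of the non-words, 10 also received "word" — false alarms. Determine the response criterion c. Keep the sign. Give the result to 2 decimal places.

H = 32/75 = 0.4267
FA = 10/25 = 0.4000
Φ⁻¹(H) = -0.185
Φ⁻¹(FA) = -0.253
c = −½·[z(H) + z(FA)] = −0.5 × (-0.185 + (-0.253)) = 0.219

c = 0.22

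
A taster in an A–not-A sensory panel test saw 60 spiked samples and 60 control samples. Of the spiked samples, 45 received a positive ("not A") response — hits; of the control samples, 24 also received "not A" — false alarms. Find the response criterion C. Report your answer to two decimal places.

C = -0.21

H = 45/60 = 0.7500
FA = 24/60 = 0.4000
Φ⁻¹(H) = Φ⁻¹(0.7500) = 0.6745
Φ⁻¹(FA) = Φ⁻¹(0.4000) = -0.2533
c = −½·[z(H) + z(FA)] = −0.5 × (0.6745 + (-0.2533)) = -0.2106
c < 0: the taster has a liberal response bias.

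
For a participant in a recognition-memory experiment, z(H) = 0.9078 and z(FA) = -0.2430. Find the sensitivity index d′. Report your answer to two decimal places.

d' = z(H) − z(FA) = 0.9078 − (-0.2430) = 1.1508

d′ = 1.15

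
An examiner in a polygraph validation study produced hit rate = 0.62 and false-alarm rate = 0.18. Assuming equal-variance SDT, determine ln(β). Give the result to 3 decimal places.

z(0.62) = 0.3055, z(0.18) = -0.9154
ln β = −½·[z(H)² − z(FA)²] = −0.5 × (0.0933 − 0.8380) = 0.37235

ln β = 0.372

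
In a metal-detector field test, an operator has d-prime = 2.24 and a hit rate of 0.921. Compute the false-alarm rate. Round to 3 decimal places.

false-alarm rate = 0.204

z(hit rate) = z(0.921) = 1.4118
z(FA) = z(H) − d' = 1.4118 − 2.24 = -0.8282
false-alarm rate = Φ(-0.8282) = 0.2038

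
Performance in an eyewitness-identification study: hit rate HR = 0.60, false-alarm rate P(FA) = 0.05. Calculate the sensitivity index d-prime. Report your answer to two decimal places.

d-prime = 1.90

z(H) = 0.2533
z(FA) = -1.6449
d' = z(H) − z(FA) = 0.2533 − (-1.6449) = 1.8982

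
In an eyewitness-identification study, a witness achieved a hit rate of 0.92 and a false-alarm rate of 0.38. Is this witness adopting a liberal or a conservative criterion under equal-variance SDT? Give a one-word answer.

liberal

z(H) = 1.405, z(FA) = -0.305
c = −½·(z(H) + z(FA)) = -0.550
c < 0 → liberal criterion (biased toward responding “yes”).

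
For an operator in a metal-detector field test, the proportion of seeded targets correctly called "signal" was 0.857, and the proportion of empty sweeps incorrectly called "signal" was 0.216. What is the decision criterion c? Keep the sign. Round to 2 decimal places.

z(0.857) = 1.067, z(0.216) = -0.786
c = −½·[z(H) + z(FA)] = −0.5 × (1.067 + (-0.786)) = -0.1405

c = -0.14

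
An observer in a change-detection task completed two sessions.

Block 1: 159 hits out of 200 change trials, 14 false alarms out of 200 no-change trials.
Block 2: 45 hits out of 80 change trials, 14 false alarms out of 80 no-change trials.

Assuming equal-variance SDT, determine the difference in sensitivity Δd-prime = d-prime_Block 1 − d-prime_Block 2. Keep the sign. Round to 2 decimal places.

Δd-prime = 1.21

Block 1: z(0.7950) = 0.824, z(0.0700) = -1.476, d' = 2.300
Block 2: z(0.5625) = 0.157, z(0.1750) = -0.935, d' = 1.092
Δd' = d'_Block 1 − d'_Block 2 = 2.300 − 1.092 = 1.208
Block 1 has the higher sensitivity.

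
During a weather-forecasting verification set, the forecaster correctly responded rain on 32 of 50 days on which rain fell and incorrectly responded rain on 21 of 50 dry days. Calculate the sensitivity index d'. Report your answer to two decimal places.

H = 32/50 = 0.6400
FA = 21/50 = 0.4200
z(H) = z(0.6400) = 0.358
z(FA) = z(0.4200) = -0.202
d' = z(H) − z(FA) = 0.358 − (-0.202) = 0.560

d' = 0.56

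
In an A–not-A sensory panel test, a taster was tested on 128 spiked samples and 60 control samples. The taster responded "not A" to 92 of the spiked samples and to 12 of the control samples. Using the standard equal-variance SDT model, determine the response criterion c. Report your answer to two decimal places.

H = 92/128 = 0.7188
FA = 12/60 = 0.2000
z(H) = z(0.7188) = 0.579
z(FA) = z(0.2000) = -0.842
c = −½·[z(H) + z(FA)] = −0.5 × (0.579 + (-0.842)) = 0.1315

c = 0.13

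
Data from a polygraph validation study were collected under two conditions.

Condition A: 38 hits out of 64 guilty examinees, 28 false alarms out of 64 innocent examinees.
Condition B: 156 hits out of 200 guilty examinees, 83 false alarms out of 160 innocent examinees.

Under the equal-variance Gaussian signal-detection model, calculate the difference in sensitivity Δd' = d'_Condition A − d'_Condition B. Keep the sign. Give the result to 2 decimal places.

Δd' = -0.33

Condition A: z(0.5938) = 0.237, z(0.4375) = -0.157, d' = 0.394
Condition B: z(0.7800) = 0.772, z(0.5188) = 0.047, d' = 0.725
Δd' = d'_Condition A − d'_Condition B = 0.394 − 0.725 = -0.331
Condition B has the higher sensitivity.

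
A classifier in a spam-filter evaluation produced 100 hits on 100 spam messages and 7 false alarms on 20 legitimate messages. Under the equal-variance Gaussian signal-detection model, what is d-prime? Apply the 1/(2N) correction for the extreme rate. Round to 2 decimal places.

d-prime = 2.96

The hit rate is 100/100 = 1, so apply the 1/(2N) correction: H → 1 − 1/(2·100) = 0.99500.
z(H) = z(0.99500) = 2.576
z(FA) = z(0.35000) = -0.385
d' = 2.576 − (-0.385) = 2.961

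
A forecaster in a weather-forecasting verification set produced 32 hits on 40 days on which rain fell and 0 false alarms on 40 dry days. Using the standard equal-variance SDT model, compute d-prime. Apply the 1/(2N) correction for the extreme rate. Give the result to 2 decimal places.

d-prime = 3.08

The false-alarm rate is 0/40 = 0, so apply the 1/(2N) correction: FA → 1/(2·40) = 0.01250.
z(H) = z(0.80000) = 0.842
z(FA) = z(0.01250) = -2.241
d' = 0.842 − (-2.241) = 3.083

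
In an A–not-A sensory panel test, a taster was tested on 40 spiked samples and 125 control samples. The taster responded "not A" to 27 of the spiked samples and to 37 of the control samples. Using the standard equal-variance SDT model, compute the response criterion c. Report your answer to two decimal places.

c = 0.04

H = 27/40 = 0.6750
FA = 37/125 = 0.2960
z(H) = 0.4538
z(FA) = -0.5359
c = −½·[z(H) + z(FA)] = −0.5 × (0.4538 + (-0.5359)) = 0.04105
c > 0: the taster has a conservative response bias.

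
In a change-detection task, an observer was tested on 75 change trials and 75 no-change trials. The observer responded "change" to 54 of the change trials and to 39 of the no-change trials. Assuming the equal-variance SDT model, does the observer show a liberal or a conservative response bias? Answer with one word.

liberal

z(H) = 0.583, z(FA) = 0.050
c = −½·(z(H) + z(FA)) = -0.3165
c < 0 → liberal criterion (biased toward responding “yes”).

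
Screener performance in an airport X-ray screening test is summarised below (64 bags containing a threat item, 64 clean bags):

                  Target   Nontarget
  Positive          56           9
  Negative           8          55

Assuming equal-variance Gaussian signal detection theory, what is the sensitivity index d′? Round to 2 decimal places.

H = 56/64 = 0.8750
FA = 9/64 = 0.1406
z(H) = 1.150
z(FA) = -1.078
d' = z(H) − z(FA) = 1.150 − (-1.078) = 2.228

d′ = 2.23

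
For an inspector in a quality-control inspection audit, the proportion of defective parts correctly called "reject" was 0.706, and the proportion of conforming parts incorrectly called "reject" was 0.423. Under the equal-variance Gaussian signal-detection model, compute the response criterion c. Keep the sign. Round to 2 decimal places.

Φ⁻¹(0.706) = 0.5417, Φ⁻¹(0.423) = -0.1942
c = −½·[z(H) + z(FA)] = −0.5 × (0.5417 + (-0.1942)) = -0.17375
c < 0: the inspector has a liberal response bias.

c = -0.17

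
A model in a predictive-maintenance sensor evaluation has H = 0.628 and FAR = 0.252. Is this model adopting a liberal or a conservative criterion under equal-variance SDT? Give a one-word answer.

conservative

z(H) = 0.327, z(FA) = -0.668
c = −½·(z(H) + z(FA)) = 0.1705
c > 0 → conservative criterion (biased toward responding “no”).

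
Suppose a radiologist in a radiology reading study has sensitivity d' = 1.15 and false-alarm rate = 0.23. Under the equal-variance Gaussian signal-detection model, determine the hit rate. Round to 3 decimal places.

z(false-alarm rate) = z(0.23) = -0.7388
z(H) = z(FA) + d' = -0.7388 + 1.15 = 0.4112
hit rate = Φ(0.4112) = 0.6595

hit rate = 0.660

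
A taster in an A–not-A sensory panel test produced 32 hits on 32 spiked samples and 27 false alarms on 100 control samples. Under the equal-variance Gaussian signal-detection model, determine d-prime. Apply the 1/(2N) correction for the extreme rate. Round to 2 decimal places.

The hit rate is 32/32 = 1, so apply the 1/(2N) correction: H → 1 − 1/(2·32) = 0.98438.
z(H) = z(0.98438) = 2.154
z(FA) = z(0.27000) = -0.613
d' = 2.154 − (-0.613) = 2.767

d-prime = 2.77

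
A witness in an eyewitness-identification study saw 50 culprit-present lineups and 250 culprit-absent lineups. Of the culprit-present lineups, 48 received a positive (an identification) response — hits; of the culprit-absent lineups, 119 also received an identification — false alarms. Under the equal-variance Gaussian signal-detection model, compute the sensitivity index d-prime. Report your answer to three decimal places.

d-prime = 1.811

H = 48/50 = 0.9600
FA = 119/250 = 0.4760
Φ⁻¹(H) = 1.7507
Φ⁻¹(FA) = -0.0602
d' = z(H) − z(FA) = 1.7507 − (-0.0602) = 1.8109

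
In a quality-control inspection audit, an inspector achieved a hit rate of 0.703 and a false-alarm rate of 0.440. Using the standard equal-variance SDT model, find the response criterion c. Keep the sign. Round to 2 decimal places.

c = -0.19

z(H) = 0.533
z(FA) = -0.151
c = −½·[z(H) + z(FA)] = −0.5 × (0.533 + (-0.151)) = -0.191
c < 0: the inspector has a liberal response bias.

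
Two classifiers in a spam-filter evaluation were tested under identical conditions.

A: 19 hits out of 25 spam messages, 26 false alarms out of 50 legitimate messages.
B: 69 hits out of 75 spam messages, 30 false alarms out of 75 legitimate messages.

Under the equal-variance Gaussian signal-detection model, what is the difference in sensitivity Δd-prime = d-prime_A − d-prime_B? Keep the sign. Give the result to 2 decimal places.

Δd-prime = -1.00

A: z(0.7600) = 0.706, z(0.5200) = 0.050, d' = 0.656
B: z(0.9200) = 1.405, z(0.4000) = -0.253, d' = 1.658
Δd' = d'_A − d'_B = 0.656 − 1.658 = -1.002
B has the higher sensitivity.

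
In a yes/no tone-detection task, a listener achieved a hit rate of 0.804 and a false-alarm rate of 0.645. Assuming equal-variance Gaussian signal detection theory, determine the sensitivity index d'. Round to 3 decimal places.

z(0.804) = 0.8560, z(0.645) = 0.3719
d' = z(H) − z(FA) = 0.8560 − 0.3719 = 0.4841

d' = 0.484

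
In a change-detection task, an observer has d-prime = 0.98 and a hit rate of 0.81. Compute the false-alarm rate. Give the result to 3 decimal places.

false-alarm rate = 0.459

z(hit rate) = z(0.81) = 0.8779
z(FA) = z(H) − d' = 0.8779 − 0.98 = -0.1021
false-alarm rate = Φ(-0.1021) = 0.4593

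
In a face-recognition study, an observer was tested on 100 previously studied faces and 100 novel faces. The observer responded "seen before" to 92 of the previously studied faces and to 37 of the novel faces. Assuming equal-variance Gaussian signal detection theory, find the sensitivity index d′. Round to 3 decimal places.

H = 92/100 = 0.9200
FA = 37/100 = 0.3700
z(0.9200) = 1.4051, z(0.3700) = -0.3319
d' = z(H) − z(FA) = 1.4051 − (-0.3319) = 1.7370

d′ = 1.737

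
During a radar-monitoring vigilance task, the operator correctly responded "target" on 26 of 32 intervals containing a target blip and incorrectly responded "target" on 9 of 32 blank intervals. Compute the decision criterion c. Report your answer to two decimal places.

H = 26/32 = 0.8125
FA = 9/32 = 0.2812
Φ⁻¹(H) = 0.8871
Φ⁻¹(FA) = -0.5793
c = −½·[z(H) + z(FA)] = −0.5 × (0.8871 + (-0.5793)) = -0.1539

c = -0.15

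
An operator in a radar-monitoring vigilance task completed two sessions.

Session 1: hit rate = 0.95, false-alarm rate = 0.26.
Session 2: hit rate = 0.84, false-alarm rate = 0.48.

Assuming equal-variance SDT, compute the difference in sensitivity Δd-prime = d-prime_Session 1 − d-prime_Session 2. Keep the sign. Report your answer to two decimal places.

Session 1: z(0.95) = 1.645, z(0.26) = -0.643, d' = 2.288
Session 2: z(0.84) = 0.994, z(0.48) = -0.050, d' = 1.044
Δd' = d'_Session 1 − d'_Session 2 = 2.288 − 1.044 = 1.244
Session 1 has the higher sensitivity.

Δd-prime = 1.24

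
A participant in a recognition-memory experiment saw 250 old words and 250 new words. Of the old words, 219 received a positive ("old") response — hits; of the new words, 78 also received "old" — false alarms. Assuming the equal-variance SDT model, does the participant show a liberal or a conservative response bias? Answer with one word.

z(H) = 1.155, z(FA) = -0.490
c = −½·(z(H) + z(FA)) = -0.3325
c < 0 → liberal criterion (biased toward responding “yes”).

liberal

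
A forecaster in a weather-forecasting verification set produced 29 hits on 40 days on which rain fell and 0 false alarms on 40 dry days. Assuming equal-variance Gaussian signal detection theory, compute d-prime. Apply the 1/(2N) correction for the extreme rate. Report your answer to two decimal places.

The false-alarm rate is 0/40 = 0, so apply the 1/(2N) correction: FA → 1/(2·40) = 0.01250.
z(H) = z(0.72500) = 0.598
z(FA) = z(0.01250) = -2.241
d' = 0.598 − (-2.241) = 2.839

d-prime = 2.84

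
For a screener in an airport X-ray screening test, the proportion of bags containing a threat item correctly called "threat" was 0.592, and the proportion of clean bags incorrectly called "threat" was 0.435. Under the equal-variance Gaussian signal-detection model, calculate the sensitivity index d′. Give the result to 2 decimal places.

d′ = 0.40

z(H) = 0.2327
z(FA) = -0.1637
d' = z(H) − z(FA) = 0.2327 − (-0.1637) = 0.3964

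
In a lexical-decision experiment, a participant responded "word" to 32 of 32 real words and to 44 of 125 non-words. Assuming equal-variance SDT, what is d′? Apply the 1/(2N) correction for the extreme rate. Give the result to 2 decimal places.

The hit rate is 32/32 = 1, so apply the 1/(2N) correction: H → 1 − 1/(2·32) = 0.98438.
z(H) = z(0.98438) = 2.154
z(FA) = z(0.35200) = -0.380
d' = 2.154 − (-0.380) = 2.534

d′ = 2.53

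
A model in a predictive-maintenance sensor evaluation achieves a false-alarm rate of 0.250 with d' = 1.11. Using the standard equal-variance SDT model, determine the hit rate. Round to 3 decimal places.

z(false-alarm rate) = z(0.250) = -0.6745
z(H) = z(FA) + d' = -0.6745 + 1.11 = 0.4355
hit rate = Φ(0.4355) = 0.6684

hit rate = 0.668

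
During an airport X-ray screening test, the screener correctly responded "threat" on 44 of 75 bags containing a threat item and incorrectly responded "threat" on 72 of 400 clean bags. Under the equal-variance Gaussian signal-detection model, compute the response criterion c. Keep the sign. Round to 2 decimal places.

H = 44/75 = 0.5867
FA = 72/400 = 0.1800
z(H) = z(0.5867) = 0.219
z(FA) = z(0.1800) = -0.915
c = −½·[z(H) + z(FA)] = −0.5 × (0.219 + (-0.915)) = 0.348

c = 0.35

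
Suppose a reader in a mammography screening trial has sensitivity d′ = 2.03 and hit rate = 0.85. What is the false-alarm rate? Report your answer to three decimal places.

false-alarm rate = 0.160

z(hit rate) = z(0.85) = 1.0364
z(FA) = z(H) − d' = 1.0364 − 2.03 = -0.9936
false-alarm rate = Φ(-0.9936) = 0.1602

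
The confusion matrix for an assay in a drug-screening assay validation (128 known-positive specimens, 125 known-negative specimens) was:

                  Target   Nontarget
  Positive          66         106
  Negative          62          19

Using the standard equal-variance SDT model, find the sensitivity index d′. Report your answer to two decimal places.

d′ = -0.99

H = 66/128 = 0.5156
FA = 106/125 = 0.8480
Φ⁻¹(H) = 0.039
Φ⁻¹(FA) = 1.028
d' = z(H) − z(FA) = 0.039 − 1.028 = -0.989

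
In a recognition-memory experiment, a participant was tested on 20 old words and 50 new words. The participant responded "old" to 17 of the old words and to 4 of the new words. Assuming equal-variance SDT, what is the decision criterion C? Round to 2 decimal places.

C = 0.18

H = 17/20 = 0.8500
FA = 4/50 = 0.0800
z(0.8500) = 1.036, z(0.0800) = -1.405
c = −½·[z(H) + z(FA)] = −0.5 × (1.036 + (-1.405)) = 0.1845
c > 0: the participant has a conservative response bias.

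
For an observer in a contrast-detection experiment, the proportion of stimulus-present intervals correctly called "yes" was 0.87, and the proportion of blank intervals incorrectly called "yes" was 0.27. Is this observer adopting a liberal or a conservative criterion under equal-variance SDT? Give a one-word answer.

z(H) = 1.126, z(FA) = -0.613
c = −½·(z(H) + z(FA)) = -0.2565
c < 0 → liberal criterion (biased toward responding “yes”).

liberal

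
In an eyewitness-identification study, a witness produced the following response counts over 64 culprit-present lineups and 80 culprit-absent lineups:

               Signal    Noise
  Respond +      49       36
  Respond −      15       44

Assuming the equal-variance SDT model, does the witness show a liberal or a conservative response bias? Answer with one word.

liberal

z(H) = 0.725, z(FA) = -0.126
c = −½·(z(H) + z(FA)) = -0.2995
c < 0 → liberal criterion (biased toward responding “yes”).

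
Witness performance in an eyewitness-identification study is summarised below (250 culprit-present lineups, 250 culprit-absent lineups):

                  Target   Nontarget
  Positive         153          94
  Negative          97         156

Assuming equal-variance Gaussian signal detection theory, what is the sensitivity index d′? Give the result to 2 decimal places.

H = 153/250 = 0.6120
FA = 94/250 = 0.3760
Φ⁻¹(H) = 0.285
Φ⁻¹(FA) = -0.316
d' = z(H) − z(FA) = 0.285 − (-0.316) = 0.601

d′ = 0.60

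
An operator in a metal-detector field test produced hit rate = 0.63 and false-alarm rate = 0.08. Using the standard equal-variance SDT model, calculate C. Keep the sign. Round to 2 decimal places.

C = 0.54

z(H) = z(0.63) = 0.332
z(FA) = z(0.08) = -1.405
c = −½·[z(H) + z(FA)] = −0.5 × (0.332 + (-1.405)) = 0.5365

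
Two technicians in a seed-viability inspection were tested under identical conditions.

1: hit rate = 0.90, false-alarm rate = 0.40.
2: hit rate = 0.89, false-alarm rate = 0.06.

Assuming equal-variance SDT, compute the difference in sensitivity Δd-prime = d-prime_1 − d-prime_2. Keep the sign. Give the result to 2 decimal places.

1: z(0.90) = 1.282, z(0.40) = -0.253, d' = 1.535
2: z(0.89) = 1.227, z(0.06) = -1.555, d' = 2.782
Δd' = d'_1 − d'_2 = 1.535 − 2.782 = -1.247
2 has the higher sensitivity.

Δd-prime = -1.25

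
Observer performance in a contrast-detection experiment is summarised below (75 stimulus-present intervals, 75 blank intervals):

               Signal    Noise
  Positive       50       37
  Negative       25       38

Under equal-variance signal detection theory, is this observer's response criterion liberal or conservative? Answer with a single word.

z(H) = 0.431, z(FA) = -0.017
c = −½·(z(H) + z(FA)) = -0.207
c < 0 → liberal criterion (biased toward responding “yes”).

liberal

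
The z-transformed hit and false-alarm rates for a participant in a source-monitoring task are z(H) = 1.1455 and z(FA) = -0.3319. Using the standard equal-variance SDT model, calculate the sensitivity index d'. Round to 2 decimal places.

d' = 1.48

d' = z(H) − z(FA) = 1.1455 − (-0.3319) = 1.4774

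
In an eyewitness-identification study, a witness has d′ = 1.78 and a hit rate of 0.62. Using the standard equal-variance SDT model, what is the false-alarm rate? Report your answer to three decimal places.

z(hit rate) = z(0.62) = 0.3055
z(FA) = z(H) − d' = 0.3055 − 1.78 = -1.4745
false-alarm rate = Φ(-1.4745) = 0.0702

false-alarm rate = 0.070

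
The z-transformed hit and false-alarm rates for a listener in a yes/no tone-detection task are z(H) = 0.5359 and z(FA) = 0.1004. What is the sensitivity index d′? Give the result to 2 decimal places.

d′ = 0.44

d' = z(H) − z(FA) = 0.5359 − 0.1004 = 0.4355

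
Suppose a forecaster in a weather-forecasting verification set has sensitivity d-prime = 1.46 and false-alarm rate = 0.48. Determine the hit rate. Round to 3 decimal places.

hit rate = 0.921

z(false-alarm rate) = z(0.48) = -0.0502
z(H) = z(FA) + d' = -0.0502 + 1.46 = 1.4098
hit rate = Φ(1.4098) = 0.9207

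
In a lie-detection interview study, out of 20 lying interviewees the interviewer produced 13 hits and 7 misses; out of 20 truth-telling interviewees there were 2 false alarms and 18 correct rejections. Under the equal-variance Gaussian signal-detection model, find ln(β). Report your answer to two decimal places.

H = 13/20 = 0.6500
FA = 2/20 = 0.1000
z(H) = z(0.6500) = 0.385
z(FA) = z(0.1000) = -1.282
ln β = −½·[z(H)² − z(FA)²] = −0.5 × (0.148 − 1.644) = 0.748

ln β = 0.75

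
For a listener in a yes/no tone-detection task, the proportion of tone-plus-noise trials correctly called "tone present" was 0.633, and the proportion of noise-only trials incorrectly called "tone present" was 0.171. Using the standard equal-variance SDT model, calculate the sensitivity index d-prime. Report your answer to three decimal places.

Φ⁻¹(H) = Φ⁻¹(0.633) = 0.3398
Φ⁻¹(FA) = Φ⁻¹(0.171) = -0.9502
d' = z(H) − z(FA) = 0.3398 − (-0.9502) = 1.2900

d-prime = 1.290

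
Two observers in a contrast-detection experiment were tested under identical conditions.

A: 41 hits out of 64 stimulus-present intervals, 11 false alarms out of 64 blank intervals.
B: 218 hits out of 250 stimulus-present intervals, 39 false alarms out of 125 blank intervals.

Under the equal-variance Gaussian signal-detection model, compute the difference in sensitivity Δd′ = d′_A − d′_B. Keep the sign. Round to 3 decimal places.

Δd′ = -0.319

A: z(0.6406) = 0.3601, z(0.1719) = -0.9467, d' = 1.3068
B: z(0.8720) = 1.1359, z(0.3120) = -0.4902, d' = 1.6261
Δd' = d'_A − d'_B = 1.3068 − 1.6261 = -0.3193
B has the higher sensitivity.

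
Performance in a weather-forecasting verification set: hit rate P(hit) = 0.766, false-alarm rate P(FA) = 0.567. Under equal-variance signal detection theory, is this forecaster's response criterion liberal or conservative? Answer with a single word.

z(H) = 0.726, z(FA) = 0.169
c = −½·(z(H) + z(FA)) = -0.4475
c < 0 → liberal criterion (biased toward responding “yes”).

liberal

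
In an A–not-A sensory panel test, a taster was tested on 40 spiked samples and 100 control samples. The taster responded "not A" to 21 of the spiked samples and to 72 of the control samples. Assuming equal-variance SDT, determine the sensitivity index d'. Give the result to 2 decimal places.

H = 21/40 = 0.5250
FA = 72/100 = 0.7200
Φ⁻¹(H) = 0.063
Φ⁻¹(FA) = 0.583
d' = z(H) − z(FA) = 0.063 − 0.583 = -0.520

d' = -0.52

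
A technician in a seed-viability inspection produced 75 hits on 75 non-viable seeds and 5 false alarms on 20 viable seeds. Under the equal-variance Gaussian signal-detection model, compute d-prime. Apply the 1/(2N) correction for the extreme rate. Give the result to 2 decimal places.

d-prime = 3.15

The hit rate is 75/75 = 1, so apply the 1/(2N) correction: H → 1 − 1/(2·75) = 0.99333.
z(H) = z(0.99333) = 2.475
z(FA) = z(0.25000) = -0.674
d' = 2.475 − (-0.674) = 3.149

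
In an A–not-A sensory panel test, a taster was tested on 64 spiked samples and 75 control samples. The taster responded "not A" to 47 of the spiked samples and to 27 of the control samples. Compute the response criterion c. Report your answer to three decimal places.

c = -0.134

H = 47/64 = 0.7344
FA = 27/75 = 0.3600
z(0.7344) = 0.6262, z(0.3600) = -0.3585
c = −½·[z(H) + z(FA)] = −0.5 × (0.6262 + (-0.3585)) = -0.13385
c < 0: the taster has a liberal response bias.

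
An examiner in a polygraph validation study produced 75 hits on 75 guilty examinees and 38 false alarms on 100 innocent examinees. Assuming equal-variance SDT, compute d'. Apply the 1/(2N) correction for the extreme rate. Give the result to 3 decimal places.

d' = 2.780

The hit rate is 75/75 = 1, so apply the 1/(2N) correction: H → 1 − 1/(2·75) = 0.99333.
z(H) = z(0.99333) = 2.4746
z(FA) = z(0.38000) = -0.3055
d' = 2.4746 − (-0.3055) = 2.7801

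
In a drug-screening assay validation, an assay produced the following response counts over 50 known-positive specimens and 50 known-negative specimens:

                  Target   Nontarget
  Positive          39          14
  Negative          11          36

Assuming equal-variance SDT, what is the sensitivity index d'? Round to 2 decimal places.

H = 39/50 = 0.7800
FA = 14/50 = 0.2800
z(0.7800) = 0.7722, z(0.2800) = -0.5828
d' = z(H) − z(FA) = 0.7722 − (-0.5828) = 1.3550

d' = 1.36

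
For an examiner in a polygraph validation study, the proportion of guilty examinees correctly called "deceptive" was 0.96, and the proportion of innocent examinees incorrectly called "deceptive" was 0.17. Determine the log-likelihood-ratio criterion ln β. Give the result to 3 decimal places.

z(H) = z(0.96) = 1.7507
z(FA) = z(0.17) = -0.9542
ln β = −½·[z(H)² − z(FA)²] = −0.5 × (3.0650 − 0.9105) = -1.07725

ln β = -1.077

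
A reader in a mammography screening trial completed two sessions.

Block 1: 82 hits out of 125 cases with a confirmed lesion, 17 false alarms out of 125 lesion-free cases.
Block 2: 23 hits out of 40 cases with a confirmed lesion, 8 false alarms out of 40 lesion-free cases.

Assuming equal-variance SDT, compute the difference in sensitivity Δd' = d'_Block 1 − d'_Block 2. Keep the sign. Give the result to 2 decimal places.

Block 1: z(0.6560) = 0.402, z(0.1360) = -1.098, d' = 1.500
Block 2: z(0.5750) = 0.189, z(0.2000) = -0.842, d' = 1.031
Δd' = d'_Block 1 − d'_Block 2 = 1.500 − 1.031 = 0.469
Block 1 has the higher sensitivity.

Δd' = 0.47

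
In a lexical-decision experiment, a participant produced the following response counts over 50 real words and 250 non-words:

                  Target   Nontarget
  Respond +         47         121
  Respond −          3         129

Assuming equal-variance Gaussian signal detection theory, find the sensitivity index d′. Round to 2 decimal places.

H = 47/50 = 0.9400
FA = 121/250 = 0.4840
z(H) = z(0.9400) = 1.5548
z(FA) = z(0.4840) = -0.0401
d' = z(H) − z(FA) = 1.5548 − (-0.0401) = 1.5949

d′ = 1.59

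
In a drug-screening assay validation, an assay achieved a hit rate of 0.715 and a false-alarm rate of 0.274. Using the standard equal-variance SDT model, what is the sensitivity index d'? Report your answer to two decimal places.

d' = 1.17

z(0.715) = 0.568, z(0.274) = -0.601
d' = z(H) − z(FA) = 0.568 − (-0.601) = 1.169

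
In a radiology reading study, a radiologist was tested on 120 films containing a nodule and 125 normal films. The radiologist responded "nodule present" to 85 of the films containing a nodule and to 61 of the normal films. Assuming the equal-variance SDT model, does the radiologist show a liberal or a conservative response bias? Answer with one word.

z(H) = 0.549, z(FA) = -0.030
c = −½·(z(H) + z(FA)) = -0.2595
c < 0 → liberal criterion (biased toward responding “yes”).

liberal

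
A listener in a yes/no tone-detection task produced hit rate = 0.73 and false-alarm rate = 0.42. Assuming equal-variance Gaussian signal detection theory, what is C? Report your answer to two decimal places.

Φ⁻¹(H) = Φ⁻¹(0.73) = 0.6128
Φ⁻¹(FA) = Φ⁻¹(0.42) = -0.2019
c = −½·[z(H) + z(FA)] = −0.5 × (0.6128 + (-0.2019)) = -0.20545
c < 0: the listener has a liberal response bias.

C = -0.21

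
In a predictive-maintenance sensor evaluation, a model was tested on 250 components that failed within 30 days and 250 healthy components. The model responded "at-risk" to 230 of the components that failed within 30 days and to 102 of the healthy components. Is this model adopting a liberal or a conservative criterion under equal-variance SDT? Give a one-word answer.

liberal

z(H) = 1.405, z(FA) = -0.233
c = −½·(z(H) + z(FA)) = -0.586
c < 0 → liberal criterion (biased toward responding “yes”).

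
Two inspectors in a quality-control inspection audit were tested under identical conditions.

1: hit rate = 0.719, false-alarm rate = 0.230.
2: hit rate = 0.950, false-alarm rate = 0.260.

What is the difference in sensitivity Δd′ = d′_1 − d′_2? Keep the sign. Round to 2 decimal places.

Δd′ = -0.97

1: z(0.719) = 0.580, z(0.230) = -0.739, d' = 1.319
2: z(0.950) = 1.645, z(0.260) = -0.643, d' = 2.288
Δd' = d'_1 − d'_2 = 1.319 − 2.288 = -0.969
2 has the higher sensitivity.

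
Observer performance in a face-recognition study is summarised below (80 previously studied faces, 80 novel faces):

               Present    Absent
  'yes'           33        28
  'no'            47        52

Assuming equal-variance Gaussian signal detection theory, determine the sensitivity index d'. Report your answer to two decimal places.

H = 33/80 = 0.4125
FA = 28/80 = 0.3500
Φ⁻¹(H) = Φ⁻¹(0.4125) = -0.221
Φ⁻¹(FA) = Φ⁻¹(0.3500) = -0.385
d' = z(H) − z(FA) = -0.221 − (-0.385) = 0.164

d' = 0.16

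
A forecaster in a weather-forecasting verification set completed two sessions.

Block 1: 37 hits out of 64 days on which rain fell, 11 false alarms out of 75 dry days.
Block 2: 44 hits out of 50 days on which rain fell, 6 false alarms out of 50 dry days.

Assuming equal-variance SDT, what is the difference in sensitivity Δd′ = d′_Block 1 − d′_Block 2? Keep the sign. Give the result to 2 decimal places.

Δd′ = -1.10

Block 1: z(0.5781) = 0.197, z(0.1467) = -1.051, d' = 1.248
Block 2: z(0.8800) = 1.175, z(0.1200) = -1.175, d' = 2.350
Δd' = d'_Block 1 − d'_Block 2 = 1.248 − 2.350 = -1.102
Block 2 has the higher sensitivity.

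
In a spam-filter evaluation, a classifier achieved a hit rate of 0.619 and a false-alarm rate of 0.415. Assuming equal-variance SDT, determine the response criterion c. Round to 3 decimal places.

z(H) = z(0.619) = 0.3029
z(FA) = z(0.415) = -0.2147
c = −½·[z(H) + z(FA)] = −0.5 × (0.3029 + (-0.2147)) = -0.0441

c = -0.044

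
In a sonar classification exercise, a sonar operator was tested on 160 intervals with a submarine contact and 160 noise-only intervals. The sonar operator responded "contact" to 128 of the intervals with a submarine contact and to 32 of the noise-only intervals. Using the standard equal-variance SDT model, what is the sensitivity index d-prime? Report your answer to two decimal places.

H = 128/160 = 0.8000
FA = 32/160 = 0.2000
z(H) = z(0.8000) = 0.842
z(FA) = z(0.2000) = -0.842
d' = z(H) − z(FA) = 0.842 − (-0.842) = 1.684

d-prime = 1.68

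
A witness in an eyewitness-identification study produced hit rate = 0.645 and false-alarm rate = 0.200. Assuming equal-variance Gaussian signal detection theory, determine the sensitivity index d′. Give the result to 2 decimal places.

Φ⁻¹(H) = Φ⁻¹(0.645) = 0.3719
Φ⁻¹(FA) = Φ⁻¹(0.200) = -0.8416
d' = z(H) − z(FA) = 0.3719 − (-0.8416) = 1.2135

d′ = 1.21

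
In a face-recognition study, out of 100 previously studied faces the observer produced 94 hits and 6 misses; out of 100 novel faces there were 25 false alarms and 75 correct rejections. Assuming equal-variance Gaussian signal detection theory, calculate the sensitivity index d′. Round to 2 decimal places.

d′ = 2.23

H = 94/100 = 0.9400
FA = 25/100 = 0.2500
z(H) = 1.5548
z(FA) = -0.6745
d' = z(H) − z(FA) = 1.5548 − (-0.6745) = 2.2293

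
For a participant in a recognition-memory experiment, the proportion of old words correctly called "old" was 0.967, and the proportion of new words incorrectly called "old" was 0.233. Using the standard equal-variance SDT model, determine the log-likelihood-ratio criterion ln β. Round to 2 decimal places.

Φ⁻¹(0.967) = 1.838, Φ⁻¹(0.233) = -0.729
ln β = −½·[z(H)² − z(FA)²] = −0.5 × (3.378 − 0.531) = -1.4235

ln β = -1.42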